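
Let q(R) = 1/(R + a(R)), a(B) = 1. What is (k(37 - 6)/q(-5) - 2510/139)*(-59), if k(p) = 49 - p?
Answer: 738562/139 ≈ 5313.4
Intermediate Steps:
q(R) = 1/(1 + R) (q(R) = 1/(R + 1) = 1/(1 + R))
(k(37 - 6)/q(-5) - 2510/139)*(-59) = ((49 - (37 - 6))/(1/(1 - 5)) - 2510/139)*(-59) = ((49 - 1*31)/(1/(-4)) - 2510*1/139)*(-59) = ((49 - 31)/(-¼) - 2510/139)*(-59) = (18*(-4) - 2510/139)*(-59) = (-72 - 2510/139)*(-59) = -12518/139*(-59) = 738562/139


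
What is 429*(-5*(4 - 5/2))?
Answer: -6435/2 ≈ -3217.5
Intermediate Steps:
429*(-5*(4 - 5/2)) = 429*(-5*3/2) = 429*(-15/2) = -6435/2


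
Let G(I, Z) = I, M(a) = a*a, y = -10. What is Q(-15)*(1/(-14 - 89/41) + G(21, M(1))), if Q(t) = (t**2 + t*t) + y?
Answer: 6108080/663 ≈ 9212.8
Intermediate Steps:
Q(t) = -10 + 2*t**2 (Q(t) = (t**2 + t*t) - 10 = (t**2 + t**2) - 10 = 2*t**2 - 10 = -10 + 2*t**2)
M(a) = a**2
Q(-15)*(1/(-14 - 89/41) + G(21, M(1))) = (-10 + 2*(-15)**2)*(1/(-14 - 89/41) + 21) = (-10 + 2*225)*(1/(-14 - 89*1/41) + 21) = (-10 + 450)*(1/(-14 - 89/41) + 21) = 440*(1/(-663/41) + 21) = 440*(-41/663 + 21) = 440*(13882/663) = 6108080/663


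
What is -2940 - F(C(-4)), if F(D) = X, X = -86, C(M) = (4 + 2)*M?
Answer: -2854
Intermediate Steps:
C(M) = 6*M
F(D) = -86
-2940 - F(C(-4)) = -2940 - 1*(-86) = -2940 + 86 = -2854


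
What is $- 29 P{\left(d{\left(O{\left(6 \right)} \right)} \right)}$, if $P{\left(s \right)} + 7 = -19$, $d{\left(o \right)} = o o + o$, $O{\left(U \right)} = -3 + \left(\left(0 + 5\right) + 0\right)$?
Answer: $754$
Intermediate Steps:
$O{\left(U \right)} = 2$ ($O{\left(U \right)} = -3 + \left(5 + 0\right) = -3 + 5 = 2$)
$d{\left(o \right)} = o + o^{2}$ ($d{\left(o \right)} = o^{2} + o = o + o^{2}$)
$P{\left(s \right)} = -26$ ($P{\left(s \right)} = -7 - 19 = -26$)
$- 29 P{\left(d{\left(O{\left(6 \right)} \right)} \right)} = \left(-29\right) \left(-26\right) = 754$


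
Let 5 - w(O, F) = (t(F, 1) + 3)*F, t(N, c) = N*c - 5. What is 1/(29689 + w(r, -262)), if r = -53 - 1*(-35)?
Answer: -1/39474 ≈ -2.5333e-5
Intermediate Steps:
t(N, c) = -5 + N*c
r = -18 (r = -53 + 35 = -18)
w(O, F) = 5 - F*(-2 + F) (w(O, F) = 5 - ((-5 + F*1) + 3)*F = 5 - ((-5 + F) + 3)*F = 5 - (-2 + F)*F = 5 - F*(-2 + F))
1/(29689 + w(r, -262)) = 1/(29689 + (5 - 1*(-262)² + 2*(-262))) = 1/(29689 + (5 - 1*68644 - 524)) = 1/(29689 + (5 - 68644 - 524)) = 1/(29689 - 69163) = 1/(-39474) = -1/39474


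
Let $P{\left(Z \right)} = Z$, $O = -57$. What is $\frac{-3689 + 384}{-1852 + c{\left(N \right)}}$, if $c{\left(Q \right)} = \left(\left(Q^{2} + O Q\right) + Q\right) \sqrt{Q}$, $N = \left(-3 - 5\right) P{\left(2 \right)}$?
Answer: $\frac{1530215}{6165892} + \frac{951840 i}{1541473} \approx 0.24817 + 0.61749 i$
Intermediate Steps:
$N = -16$ ($N = \left(-3 - 5\right) 2 = \left(-8\right) 2 = -16$)
$c{\left(Q \right)} = \sqrt{Q} \left(Q^{2} - 56 Q\right)$ ($c{\left(Q \right)} = \left(\left(Q^{2} - 57 Q\right) + Q\right) \sqrt{Q} = \left(Q^{2} - 56 Q\right) \sqrt{Q} = \sqrt{Q} \left(Q^{2} - 56 Q\right)$)
$\frac{-3689 + 384}{-1852 + c{\left(N \right)}} = \frac{-3689 + 384}{-1852 + \left(-16\right)^{\frac{3}{2}} \left(-56 - 16\right)} = - \frac{3305}{-1852 + - 64 i \left(-72\right)} = - \frac{3305}{-1852 + 4608 i} = - 3305 \frac{-1852 - 4608 i}{24663568} = - \frac{3305 \left(-1852 - 4608 i\right)}{24663568}$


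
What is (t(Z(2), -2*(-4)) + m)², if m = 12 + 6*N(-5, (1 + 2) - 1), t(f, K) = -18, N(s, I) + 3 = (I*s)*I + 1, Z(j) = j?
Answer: 19044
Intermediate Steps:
N(s, I) = -2 + s*I² (N(s, I) = -3 + ((I*s)*I + 1) = -3 + (s*I² + 1) = -3 + (1 + s*I²) = -2 + s*I²)
m = -120 (m = 12 + 6*(-2 - 5*((1 + 2) - 1)²) = 12 + 6*(-2 - 5*(3 - 1)²) = 12 + 6*(-2 - 5*2²) = 12 + 6*(-2 - 5*4) = 12 + 6*(-2 - 20) = 12 + 6*(-22) = 12 - 132 = -120)
(t(Z(2), -2*(-4)) + m)² = (-18 - 120)² = (-138)² = 19044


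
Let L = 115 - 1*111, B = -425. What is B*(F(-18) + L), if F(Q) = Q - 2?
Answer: 6800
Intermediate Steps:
F(Q) = -2 + Q
L = 4 (L = 115 - 111 = 4)
B*(F(-18) + L) = -425*((-2 - 18) + 4) = -425*(-20 + 4) = -425*(-16) = 6800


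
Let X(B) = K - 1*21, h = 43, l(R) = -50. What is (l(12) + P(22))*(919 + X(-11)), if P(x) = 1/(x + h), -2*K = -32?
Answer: -2969586/65 ≈ -45686.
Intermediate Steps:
K = 16 (K = -1/2*(-32) = 16)
P(x) = 1/(43 + x) (P(x) = 1/(x + 43) = 1/(43 + x))
X(B) = -5 (X(B) = 16 - 1*21 = 16 - 21 = -5)
(l(12) + P(22))*(919 + X(-11)) = (-50 + 1/(43 + 22))*(919 - 5) = (-50 + 1/65)*914 = -3249/65*914 = -2969586/65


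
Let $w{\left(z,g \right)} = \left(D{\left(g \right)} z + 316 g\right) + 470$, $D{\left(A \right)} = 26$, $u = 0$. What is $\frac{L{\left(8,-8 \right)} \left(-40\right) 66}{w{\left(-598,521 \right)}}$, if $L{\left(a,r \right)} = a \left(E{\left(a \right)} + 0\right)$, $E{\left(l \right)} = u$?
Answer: $0$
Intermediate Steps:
$E{\left(l \right)} = 0$
$w{\left(z,g \right)} = 470 + 26 z + 316 g$ ($w{\left(z,g \right)} = \left(26 z + 316 g\right) + 470 = 470 + 26 z + 316 g$)
$L{\left(a,r \right)} = 0$ ($L{\left(a,r \right)} = a \left(0 + 0\right) = a 0 = 0$)
$\frac{L{\left(8,-8 \right)} \left(-40\right) 66}{w{\left(-598,521 \right)}} = \frac{0 \left(-40\right) 66}{470 + 26 \left(-598\right) + 316 \cdot 521} = \frac{0 \cdot 66}{470 - 15548 + 164636} = \frac{0}{149558} = 0 \cdot \frac{1}{149558} = 0$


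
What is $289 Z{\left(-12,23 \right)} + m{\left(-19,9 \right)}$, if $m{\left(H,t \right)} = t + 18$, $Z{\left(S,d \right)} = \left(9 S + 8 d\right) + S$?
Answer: $18523$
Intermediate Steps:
$Z{\left(S,d \right)} = 8 d + 10 S$ ($Z{\left(S,d \right)} = \left(8 d + 9 S\right) + S = 8 d + 10 S$)
$m{\left(H,t \right)} = 18 + t$
$289 Z{\left(-12,23 \right)} + m{\left(-19,9 \right)} = 289 \left(8 \cdot 23 + 10 \left(-12\right)\right) + \left(18 + 9\right) = 289 \left(184 - 120\right) + 27 = 289 \cdot 64 + 27 = 18496 + 27 = 18523$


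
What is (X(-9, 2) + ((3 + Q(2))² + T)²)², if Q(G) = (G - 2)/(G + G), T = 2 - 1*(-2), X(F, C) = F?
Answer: 25600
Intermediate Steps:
T = 4 (T = 2 + 2 = 4)
Q(G) = (-2 + G)/(2*G) (Q(G) = (-2 + G)/((2*G)) = (-2 + G)*(1/(2*G)) = (-2 + G)/(2*G))
(X(-9, 2) + ((3 + Q(2))² + T)²)² = (-9 + ((3 + (½)*(-2 + 2)/2)² + 4)²)² = (-9 + ((3 + (½)*(½)*0)² + 4)²)² = (-9 + ((3 + 0)² + 4)²)² = (-9 + (3² + 4)²)² = (-9 + (9 + 4)²)² = (-9 + 13²)² = (-9 + 169)² = 160² = 25600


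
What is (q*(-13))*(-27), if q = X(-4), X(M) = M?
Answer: -1404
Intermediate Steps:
q = -4
(q*(-13))*(-27) = -4*(-13)*(-27) = 52*(-27) = -1404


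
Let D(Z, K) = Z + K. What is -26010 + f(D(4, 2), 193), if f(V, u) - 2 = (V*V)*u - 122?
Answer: -19182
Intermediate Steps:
D(Z, K) = K + Z
f(V, u) = -120 + u*V² (f(V, u) = 2 + ((V*V)*u - 122) = 2 + (V²*u - 122) = 2 + (u*V² - 122) = 2 + (-122 + u*V²) = -120 + u*V²)
-26010 + f(D(4, 2), 193) = -26010 + (-120 + 193*(2 + 4)²) = -26010 + (-120 + 193*6²) = -26010 + (-120 + 193*36) = -26010 + (-120 + 6948) = -26010 + 6828 = -19182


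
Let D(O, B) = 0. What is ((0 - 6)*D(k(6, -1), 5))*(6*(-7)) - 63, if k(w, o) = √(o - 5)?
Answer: -63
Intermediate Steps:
k(w, o) = √(-5 + o)
((0 - 6)*D(k(6, -1), 5))*(6*(-7)) - 63 = ((0 - 6)*0)*(6*(-7)) - 63 = -6*0*(-42) - 63 = 0*(-42) - 63 = 0 - 63 = -63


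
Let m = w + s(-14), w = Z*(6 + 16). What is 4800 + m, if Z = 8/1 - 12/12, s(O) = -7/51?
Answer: 252647/51 ≈ 4953.9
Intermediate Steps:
s(O) = -7/51 (s(O) = -7*1/51 = -7/51)
Z = 7 (Z = 8*1 - 12*1/12 = 8 - 1 = 7)
w = 154 (w = 7*(6 + 16) = 7*22 = 154)
m = 7847/51 (m = 154 - 7/51 = 7847/51 ≈ 153.86)
4800 + m = 4800 + 7847/51 = 252647/51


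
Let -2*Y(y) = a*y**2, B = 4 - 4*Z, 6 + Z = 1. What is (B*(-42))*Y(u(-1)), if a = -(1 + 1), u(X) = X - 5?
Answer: -36288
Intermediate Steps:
u(X) = -5 + X
a = -2 (a = -1*2 = -2)
Z = -5 (Z = -6 + 1 = -5)
B = 24 (B = 4 - 4*(-5) = 4 + 20 = 24)
Y(y) = y**2 (Y(y) = -(-1)*y**2 = y**2)
(B*(-42))*Y(u(-1)) = (24*(-42))*(-5 - 1)**2 = -1008*(-6)**2 = -1008*36 = -36288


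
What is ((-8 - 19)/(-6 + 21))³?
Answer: -729/125 ≈ -5.8320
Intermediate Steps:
((-8 - 19)/(-6 + 21))³ = (-27/15)³ = (-27*1/15)³ = (-9/5)³ = -729/125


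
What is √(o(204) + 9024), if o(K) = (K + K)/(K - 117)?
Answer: 2*√1898282/29 ≈ 95.019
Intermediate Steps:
o(K) = 2*K/(-117 + K) (o(K) = (2*K)/(-117 + K) = 2*K/(-117 + K))
√(o(204) + 9024) = √(2*204/(-117 + 204) + 9024) = √(2*204/87 + 9024) = √(2*204*(1/87) + 9024) = √(136/29 + 9024) = √(261832/29) = 2*√1898282/29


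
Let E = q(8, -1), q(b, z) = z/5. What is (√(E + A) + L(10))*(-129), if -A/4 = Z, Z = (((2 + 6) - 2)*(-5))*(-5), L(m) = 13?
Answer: -1677 - 129*I*√15005/5 ≈ -1677.0 - 3160.4*I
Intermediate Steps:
q(b, z) = z/5 (q(b, z) = z*(⅕) = z/5)
E = -⅕ (E = (⅕)*(-1) = -⅕ ≈ -0.20000)
Z = 150 (Z = ((8 - 2)*(-5))*(-5) = (6*(-5))*(-5) = -30*(-5) = 150)
A = -600 (A = -4*150 = -600)
(√(E + A) + L(10))*(-129) = (√(-⅕ - 600) + 13)*(-129) = (√(-3001/5) + 13)*(-129) = (I*√15005/5 + 13)*(-129) = (13 + I*√15005/5)*(-129) = -1677 - 129*I*√15005/5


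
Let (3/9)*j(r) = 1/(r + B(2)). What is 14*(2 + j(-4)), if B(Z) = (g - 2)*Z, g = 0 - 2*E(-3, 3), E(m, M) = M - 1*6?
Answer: 77/2 ≈ 38.500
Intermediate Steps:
E(m, M) = -6 + M (E(m, M) = M - 6 = -6 + M)
g = 6 (g = 0 - 2*(-6 + 3) = 0 - 2*(-3) = 0 + 6 = 6)
B(Z) = 4*Z (B(Z) = (6 - 2)*Z = 4*Z)
j(r) = 3/(8 + r) (j(r) = 3/(r + 4*2) = 3/(r + 8) = 3/(8 + r))
14*(2 + j(-4)) = 14*(2 + 3/(8 - 4)) = 14*(2 + 3/4) = 14*(11/4) = 77/2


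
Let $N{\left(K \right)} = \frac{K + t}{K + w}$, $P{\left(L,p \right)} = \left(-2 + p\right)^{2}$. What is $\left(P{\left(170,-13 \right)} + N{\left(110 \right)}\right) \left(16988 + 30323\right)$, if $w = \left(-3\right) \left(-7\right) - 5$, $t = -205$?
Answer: $\frac{1336772305}{126} \approx 1.0609 \cdot 10^{7}$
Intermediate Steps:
$w = 16$ ($w = 21 - 5 = 16$)
$N{\left(K \right)} = \frac{-205 + K}{16 + K}$ ($N{\left(K \right)} = \frac{K - 205}{K + 16} = \frac{-205 + K}{16 + K}$)
$\left(P{\left(170,-13 \right)} + N{\left(110 \right)}\right) \left(16988 + 30323\right) = \left(\left(-2 - 13\right)^{2} + \frac{-205 + 110}{16 + 110}\right) \left(16988 + 30323\right) = \left(\left(-15\right)^{2} + \frac{1}{126} \left(-95\right)\right) 47311 = \left(225 + \frac{1}{126} \left(-95\right)\right) 47311 = \left(225 - \frac{95}{126}\right) 47311 = \frac{28255}{126} \cdot 47311 = \frac{1336772305}{126}$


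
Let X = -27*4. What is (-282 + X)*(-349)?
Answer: 136110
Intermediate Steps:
X = -108
(-282 + X)*(-349) = (-282 - 108)*(-349) = -390*(-349) = 136110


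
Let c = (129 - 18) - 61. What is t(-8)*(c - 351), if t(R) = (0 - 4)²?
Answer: -4816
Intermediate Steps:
c = 50 (c = 111 - 61 = 50)
t(R) = 16 (t(R) = (-4)² = 16)
t(-8)*(c - 351) = 16*(50 - 351) = 16*(-301) = -4816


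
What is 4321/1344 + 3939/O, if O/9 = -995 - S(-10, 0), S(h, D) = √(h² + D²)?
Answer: 3754381/1350720 ≈ 2.7795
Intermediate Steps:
S(h, D) = √(D² + h²)
O = -9045 (O = 9*(-995 - √(0² + (-10)²)) = 9*(-995 - √(0 + 100)) = 9*(-995 - √100) = 9*(-995 - 1*10) = 9*(-995 - 10) = 9*(-1005) = -9045)
4321/1344 + 3939/O = 4321/1344 + 3939/(-9045) = 4321*(1/1344) + 3939*(-1/9045) = 4321/1344 - 1313/3015 = 3754381/1350720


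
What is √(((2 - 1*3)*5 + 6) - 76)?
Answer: 5*I*√3 ≈ 8.6602*I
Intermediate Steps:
√(((2 - 1*3)*5 + 6) - 76) = √(((2 - 3)*5 + 6) - 76) = √((-1*5 + 6) - 76) = √((-5 + 6) - 76) = √(1 - 76) = √(-75) = 5*I*√3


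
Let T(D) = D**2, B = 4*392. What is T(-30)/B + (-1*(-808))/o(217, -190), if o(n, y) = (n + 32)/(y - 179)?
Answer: -38939853/32536 ≈ -1196.8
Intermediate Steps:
o(n, y) = (32 + n)/(-179 + y)
B = 1568
T(-30)/B + (-1*(-808))/o(217, -190) = (-30)**2/1568 + (-1*(-808))/(((32 + 217)/(-179 - 190))) = 900*(1/1568) + 808/((249/(-369))) = 225/392 + 808/((-1/369*249)) = 225/392 + 808/(-83/123) = 225/392 + 808*(-123/83) = 225/392 - 99384/83 = -38939853/32536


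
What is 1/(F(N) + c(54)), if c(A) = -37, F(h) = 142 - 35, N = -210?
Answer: 1/70 ≈ 0.014286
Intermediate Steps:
F(h) = 107
1/(F(N) + c(54)) = 1/(107 - 37) = 1/70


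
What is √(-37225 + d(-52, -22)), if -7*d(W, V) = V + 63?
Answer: 2*I*√456078/7 ≈ 192.95*I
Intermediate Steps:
d(W, V) = -9 - V/7 (d(W, V) = -(V + 63)/7 = -(63 + V)/7 = -9 - V/7)
√(-37225 + d(-52, -22)) = √(-37225 + (-9 - ⅐*(-22))) = √(-37225 + (-9 + 22/7)) = √(-37225 - 41/7) = √(-260616/7) = 2*I*√456078/7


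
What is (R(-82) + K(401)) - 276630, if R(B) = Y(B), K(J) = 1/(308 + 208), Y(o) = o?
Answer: -142783391/516 ≈ -2.7671e+5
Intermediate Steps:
K(J) = 1/516
R(B) = B
(R(-82) + K(401)) - 276630 = (-82 + 1/516) - 276630 = -42311/516 - 276630 = -142783391/516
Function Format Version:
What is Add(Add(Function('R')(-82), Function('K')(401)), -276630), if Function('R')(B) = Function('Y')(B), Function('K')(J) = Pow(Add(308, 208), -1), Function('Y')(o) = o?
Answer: Rational(-142783391, 516) ≈ -2.7671e+5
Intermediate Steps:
Function('K')(J) = Rational(1, 516) (Function('K')(J) = Pow(516, -1) = Rational(1, 516))
Function('R')(B) = B
Add(Add(Function('R')(-82), Function('K')(401)), -276630) = Add(Add(-82, Rational(1, 516)), -276630) = Add(Rational(-42311, 516), -276630) = Rational(-142783391, 516)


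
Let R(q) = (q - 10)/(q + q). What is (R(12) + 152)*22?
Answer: 20075/6 ≈ 3345.8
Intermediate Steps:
R(q) = (-10 + q)/(2*q) (R(q) = (-10 + q)/((2*q)) = (-10 + q)*(1/(2*q)) = (-10 + q)/(2*q))
(R(12) + 152)*22 = ((1/2)*(-10 + 12)/12 + 152)*22 = ((1/2)*(1/12)*2 + 152)*22 = (1/12 + 152)*22 = (1825/12)*22 = 20075/6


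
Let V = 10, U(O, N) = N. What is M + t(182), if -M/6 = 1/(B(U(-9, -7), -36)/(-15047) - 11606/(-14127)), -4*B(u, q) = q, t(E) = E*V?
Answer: 316329763166/174508339 ≈ 1812.7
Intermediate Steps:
t(E) = 10*E (t(E) = E*10 = 10*E)
B(u, q) = -q/4
M = -1275413814/174508339 (M = -6/(-¼*(-36)/(-15047) - 11606/(-14127)) = -6/(9*(-1/15047) - 11606*(-1/14127)) = -6/(-9/15047 + 11606/14127) = -6/174508339/212568969 = -6*212568969/174508339 = -1275413814/174508339 ≈ -7.3086)
M + t(182) = -1275413814/174508339 + 10*182 = -1275413814/174508339 + 1820 = 316329763166/174508339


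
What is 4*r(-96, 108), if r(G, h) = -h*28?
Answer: -12096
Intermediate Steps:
r(G, h) = -28*h
4*r(-96, 108) = 4*(-28*108) = 4*(-3024) = -12096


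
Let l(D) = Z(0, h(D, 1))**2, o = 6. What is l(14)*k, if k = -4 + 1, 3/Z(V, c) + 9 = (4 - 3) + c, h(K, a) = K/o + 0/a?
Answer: -243/289 ≈ -0.84083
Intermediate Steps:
h(K, a) = K/6 (h(K, a) = K/6 + 0/a = K*(1/6) + 0 = K/6 + 0 = K/6)
Z(V, c) = 3/(-8 + c) (Z(V, c) = 3/(-9 + ((4 - 3) + c)) = 3/(-9 + (1 + c)) = 3/(-8 + c))
k = -3
l(D) = 9/(-8 + D/6)**2 (l(D) = (3/(-8 + D/6))**2 = 9/(-8 + D/6)**2)
l(14)*k = (324/(-48 + 14)**2)*(-3) = (324/(-34)**2)*(-3) = (324*(1/1156))*(-3) = (81/289)*(-3) = -243/289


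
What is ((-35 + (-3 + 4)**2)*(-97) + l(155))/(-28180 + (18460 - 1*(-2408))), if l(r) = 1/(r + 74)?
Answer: -755243/1674448 ≈ -0.45104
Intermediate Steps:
l(r) = 1/(74 + r)
((-35 + (-3 + 4)**2)*(-97) + l(155))/(-28180 + (18460 - 1*(-2408))) = ((-35 + (-3 + 4)**2)*(-97) + 1/(74 + 155))/(-28180 + (18460 - 1*(-2408))) = ((-35 + 1**2)*(-97) + 1/229)/(-28180 + (18460 + 2408)) = ((-35 + 1)*(-97) + 1/229)/(-28180 + 20868) = (-34*(-97) + 1/229)/(-7312) = (3298 + 1/229)*(-1/7312) = (755243/229)*(-1/7312) = -755243/1674448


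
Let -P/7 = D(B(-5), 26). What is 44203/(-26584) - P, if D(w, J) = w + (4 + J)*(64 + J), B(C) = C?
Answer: 501462957/26584 ≈ 18863.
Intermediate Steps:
P = -18865 (P = -7*(256 - 5 + 26**2 + 68*26) = -7*(256 - 5 + 676 + 1768) = -7*2695 = -18865)
44203/(-26584) - P = 44203/(-26584) - 1*(-18865) = 44203*(-1/26584) + 18865 = -44203/26584 + 18865 = 501462957/26584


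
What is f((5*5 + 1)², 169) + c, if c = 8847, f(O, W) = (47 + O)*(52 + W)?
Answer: 168630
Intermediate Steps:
f((5*5 + 1)², 169) + c = (2444 + 47*169 + 52*(5*5 + 1)² + (5*5 + 1)²*169) + 8847 = (2444 + 7943 + 52*(25 + 1)² + (25 + 1)²*169) + 8847 = (2444 + 7943 + 52*26² + 26²*169) + 8847 = (2444 + 7943 + 52*676 + 676*169) + 8847 = (2444 + 7943 + 35152 + 114244) + 8847 = 159783 + 8847 = 168630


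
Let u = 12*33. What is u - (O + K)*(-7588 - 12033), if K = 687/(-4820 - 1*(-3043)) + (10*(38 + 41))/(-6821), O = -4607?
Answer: -1095772218090464/12120917 ≈ -9.0403e+7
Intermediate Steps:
u = 396
K = -6089857/12120917 (K = 687/(-4820 + 3043) + (10*79)*(-1/6821) = 687/(-1777) + 790*(-1/6821) = 687*(-1/1777) - 790/6821 = -687/1777 - 790/6821 = -6089857/12120917 ≈ -0.50243)
u - (O + K)*(-7588 - 12033) = 396 - (-4607 - 6089857/12120917)*(-7588 - 12033) = 396 - (-55847154476)*(-19621)/12120917 = 396 - 1*1095777017973596/12120917 = 396 - 1095777017973596/12120917 = -1095772218090464/12120917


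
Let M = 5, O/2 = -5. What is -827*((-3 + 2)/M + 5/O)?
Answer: 5789/10 ≈ 578.90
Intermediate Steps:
O = -10 (O = 2*(-5) = -10)
-827*((-3 + 2)/M + 5/O) = -827*((-3 + 2)/5 + 5/(-10)) = -827*(-1*⅕ + 5*(-⅒)) = -827*(-⅕ - ½) = -827*(-7/10) = 5789/10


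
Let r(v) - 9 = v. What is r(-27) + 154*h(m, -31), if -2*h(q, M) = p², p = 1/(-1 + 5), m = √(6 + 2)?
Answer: -365/16 ≈ -22.813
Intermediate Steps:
r(v) = 9 + v
m = 2*√2 (m = √8 = 2*√2 ≈ 2.8284)
p = ¼ (p = 1/4 = ¼ ≈ 0.25000)
h(q, M) = -1/32 (h(q, M) = -(¼)²/2 = -½*1/16 = -1/32)
r(-27) + 154*h(m, -31) = (9 - 27) + 154*(-1/32) = -18 - 77/16 = -365/16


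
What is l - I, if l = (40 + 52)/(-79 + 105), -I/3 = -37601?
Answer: -1466393/13 ≈ -1.1280e+5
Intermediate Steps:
I = 112803 (I = -3*(-37601) = 112803)
l = 46/13 (l = 92/26 = (1/26)*92 = 46/13 ≈ 3.5385)
l - I = 46/13 - 1*112803 = 46/13 - 112803 = -1466393/13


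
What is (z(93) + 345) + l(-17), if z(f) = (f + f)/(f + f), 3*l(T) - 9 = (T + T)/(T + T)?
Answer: 1048/3 ≈ 349.33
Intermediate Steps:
l(T) = 10/3 (l(T) = 3 + ((T + T)/(T + T))/3 = 3 + ((2*T)/((2*T)))/3 = 3 + ((2*T)*(1/(2*T)))/3 = 3 + (1/3)*1 = 3 + 1/3 = 10/3)
z(f) = 1 (z(f) = (2*f)/((2*f)) = (2*f)*(1/(2*f)) = 1)
(z(93) + 345) + l(-17) = (1 + 345) + 10/3 = 346 + 10/3 = 1048/3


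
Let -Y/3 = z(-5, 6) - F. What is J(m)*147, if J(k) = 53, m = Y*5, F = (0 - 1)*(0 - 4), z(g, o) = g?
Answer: 7791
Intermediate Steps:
F = 4 (F = -1*(-4) = 4)
Y = 27 (Y = -3*(-5 - 1*4) = -3*(-5 - 4) = -3*(-9) = 27)
m = 135 (m = 27*5 = 135)
J(m)*147 = 53*147 = 7791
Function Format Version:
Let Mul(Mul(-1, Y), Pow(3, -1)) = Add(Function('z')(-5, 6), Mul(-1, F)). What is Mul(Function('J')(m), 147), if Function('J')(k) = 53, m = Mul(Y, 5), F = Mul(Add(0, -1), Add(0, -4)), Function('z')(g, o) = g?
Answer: 7791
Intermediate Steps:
F = 4 (F = Mul(-1, -4) = 4)
Y = 27 (Y = Mul(-3, Add(-5, Mul(-1, 4))) = Mul(-3, Add(-5, -4)) = Mul(-3, -9) = 27)
m = 135 (m = Mul(27, 5) = 135)
Mul(Function('J')(m), 147) = Mul(53, 147) = 7791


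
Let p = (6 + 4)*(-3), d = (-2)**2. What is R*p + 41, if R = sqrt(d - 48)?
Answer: 41 - 60*I*sqrt(11) ≈ 41.0 - 199.0*I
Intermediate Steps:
d = 4
p = -30 (p = 10*(-3) = -30)
R = 2*I*sqrt(11) (R = sqrt(4 - 48) = sqrt(-44) = 2*I*sqrt(11) ≈ 6.6332*I)
R*p + 41 = (2*I*sqrt(11))*(-30) + 41 = -60*I*sqrt(11) + 41 = 41 - 60*I*sqrt(11)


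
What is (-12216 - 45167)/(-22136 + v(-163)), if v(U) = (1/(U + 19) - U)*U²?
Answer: -8263152/620413415 ≈ -0.013319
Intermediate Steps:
v(U) = U²*(1/(19 + U) - U) (v(U) = (1/(19 + U) - U)*U² = U²*(1/(19 + U) - U))
(-12216 - 45167)/(-22136 + v(-163)) = (-12216 - 45167)/(-22136 + (-163)²*(1 - 1*(-163)² - 19*(-163))/(19 - 163)) = -57383/(-22136 + 26569*(1 - 1*26569 + 3097)/(-144)) = -57383/(-22136 + 26569*(-1/144)*(1 - 26569 + 3097)) = -57383/(-22136 + 26569*(-1/144)*(-23471)) = -57383/(-22136 + 623600999/144) = -57383/620413415/144 = -57383*144/620413415 = -8263152/620413415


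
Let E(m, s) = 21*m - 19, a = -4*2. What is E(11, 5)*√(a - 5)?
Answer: 212*I*√13 ≈ 764.38*I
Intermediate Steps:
a = -8
E(m, s) = -19 + 21*m
E(11, 5)*√(a - 5) = (-19 + 21*11)*√(-8 - 5) = (-19 + 231)*√(-13) = 212*(I*√13) = 212*I*√13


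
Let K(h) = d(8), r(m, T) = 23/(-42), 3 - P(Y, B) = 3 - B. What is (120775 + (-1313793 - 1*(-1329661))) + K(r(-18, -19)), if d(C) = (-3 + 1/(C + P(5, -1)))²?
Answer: 6695907/49 ≈ 1.3665e+5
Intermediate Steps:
P(Y, B) = B (P(Y, B) = 3 - (3 - B) = 3 + (-3 + B) = B)
r(m, T) = -23/42 (r(m, T) = 23*(-1/42) = -23/42)
d(C) = (-3 + 1/(-1 + C))² (d(C) = (-3 + 1/(C - 1))² = (-3 + 1/(-1 + C))²)
K(h) = 400/49 (K(h) = (-4 + 3*8)²/(-1 + 8)² = (-4 + 24)²/7² = (1/49)*20² = (1/49)*400 = 400/49)
(120775 + (-1313793 - 1*(-1329661))) + K(r(-18, -19)) = (120775 + (-1313793 - 1*(-1329661))) + 400/49 = (120775 + (-1313793 + 1329661)) + 400/49 = (120775 + 15868) + 400/49 = 136643 + 400/49 = 6695907/49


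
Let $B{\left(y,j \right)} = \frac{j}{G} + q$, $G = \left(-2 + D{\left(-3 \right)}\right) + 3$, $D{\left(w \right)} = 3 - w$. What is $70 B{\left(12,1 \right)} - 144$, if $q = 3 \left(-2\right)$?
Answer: $-554$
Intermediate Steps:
$G = 7$ ($G = \left(-2 + \left(3 - -3\right)\right) + 3 = \left(-2 + \left(3 + 3\right)\right) + 3 = \left(-2 + 6\right) + 3 = 4 + 3 = 7$)
$q = -6$
$B{\left(y,j \right)} = -6 + \frac{j}{7}$ ($B{\left(y,j \right)} = \frac{j}{7} - 6 = -6 + \frac{j}{7}$)
$70 B{\left(12,1 \right)} - 144 = 70 \left(-6 + \frac{1}{7} \cdot 1\right) - 144 = 70 \left(-6 + \frac{1}{7}\right) - 144 = 70 \left(- \frac{41}{7}\right) - 144 = -410 - 144 = -554$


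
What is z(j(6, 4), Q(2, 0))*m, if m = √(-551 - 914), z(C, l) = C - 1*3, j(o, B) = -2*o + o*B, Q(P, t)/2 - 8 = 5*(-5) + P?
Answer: 9*I*√1465 ≈ 344.48*I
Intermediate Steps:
Q(P, t) = -34 + 2*P (Q(P, t) = 16 + 2*(5*(-5) + P) = 16 + 2*(-25 + P) = 16 + (-50 + 2*P) = -34 + 2*P)
j(o, B) = -2*o + B*o
z(C, l) = -3 + C (z(C, l) = C - 3 = -3 + C)
m = I*√1465 (m = √(-1465) = I*√1465 ≈ 38.275*I)
z(j(6, 4), Q(2, 0))*m = (-3 + 6*(-2 + 4))*(I*√1465) = (-3 + 6*2)*(I*√1465) = (-3 + 12)*(I*√1465) = 9*(I*√1465) = 9*I*√1465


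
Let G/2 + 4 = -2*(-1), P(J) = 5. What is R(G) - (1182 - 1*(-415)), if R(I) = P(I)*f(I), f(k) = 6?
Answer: -1567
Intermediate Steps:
G = -4 (G = -8 + 2*(-2*(-1)) = -8 + 2*2 = -8 + 4 = -4)
R(I) = 30 (R(I) = 5*6 = 30)
R(G) - (1182 - 1*(-415)) = 30 - (1182 - 1*(-415)) = 30 - (1182 + 415) = 30 - 1*1597 = 30 - 1597 = -1567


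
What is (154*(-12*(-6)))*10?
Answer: 110880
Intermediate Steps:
(154*(-12*(-6)))*10 = (154*72)*10 = 11088*10 = 110880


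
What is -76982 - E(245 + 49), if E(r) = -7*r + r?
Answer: -75218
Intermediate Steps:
E(r) = -6*r
-76982 - E(245 + 49) = -76982 - (-6)*(245 + 49) = -76982 - (-6)*294 = -76982 - 1*(-1764) = -76982 + 1764 = -75218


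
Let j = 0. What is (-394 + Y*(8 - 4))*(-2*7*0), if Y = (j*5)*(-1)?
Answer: 0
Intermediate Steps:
Y = 0 (Y = (0*5)*(-1) = 0*(-1) = 0)
(-394 + Y*(8 - 4))*(-2*7*0) = (-394 + 0*(8 - 4))*(-2*7*0) = (-394 + 0*4)*(-14*0) = (-394 + 0)*0 = -394*0 = 0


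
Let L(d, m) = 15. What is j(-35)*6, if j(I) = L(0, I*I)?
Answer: 90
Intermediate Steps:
j(I) = 15
j(-35)*6 = 15*6 = 90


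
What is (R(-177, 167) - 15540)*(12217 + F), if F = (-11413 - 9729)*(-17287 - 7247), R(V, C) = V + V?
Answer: -8244377455230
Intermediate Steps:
R(V, C) = 2*V
F = 518697828 (F = -21142*(-24534) = 518697828)
(R(-177, 167) - 15540)*(12217 + F) = (2*(-177) - 15540)*(12217 + 518697828) = (-354 - 15540)*518710045 = -15894*518710045 = -8244377455230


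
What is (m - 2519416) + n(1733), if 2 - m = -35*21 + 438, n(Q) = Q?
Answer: -2517384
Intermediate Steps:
m = 299 (m = 2 - (-35*21 + 438) = 2 - (-735 + 438) = 2 - 1*(-297) = 2 + 297 = 299)
(m - 2519416) + n(1733) = (299 - 2519416) + 1733 = -2519117 + 1733 = -2517384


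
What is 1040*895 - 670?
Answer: 930130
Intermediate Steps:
1040*895 - 670 = 930800 - 670 = 930130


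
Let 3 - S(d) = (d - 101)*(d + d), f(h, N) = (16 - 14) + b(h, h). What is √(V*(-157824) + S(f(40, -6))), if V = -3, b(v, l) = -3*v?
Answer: √421791 ≈ 649.45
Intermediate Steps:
f(h, N) = 2 - 3*h (f(h, N) = (16 - 14) - 3*h = 2 - 3*h)
S(d) = 3 - 2*d*(-101 + d) (S(d) = 3 - (d - 101)*(d + d) = 3 - (-101 + d)*2*d = 3 - 2*d*(-101 + d))
√(V*(-157824) + S(f(40, -6))) = √(-3*(-157824) + (3 - 2*(2 - 3*40)² + 202*(2 - 3*40))) = √(473472 + (3 - 2*(2 - 120)² + 202*(2 - 120))) = √(473472 + (3 - 2*(-118)² + 202*(-118))) = √(473472 + (3 - 2*13924 - 23836)) = √(473472 + (3 - 27848 - 23836)) = √(473472 - 51681) = √421791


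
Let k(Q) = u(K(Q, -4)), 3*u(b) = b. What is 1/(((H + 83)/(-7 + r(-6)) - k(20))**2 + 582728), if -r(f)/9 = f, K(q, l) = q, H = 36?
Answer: 19881/11585555257 ≈ 1.7160e-6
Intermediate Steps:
r(f) = -9*f
u(b) = b/3
k(Q) = Q/3
1/(((H + 83)/(-7 + r(-6)) - k(20))**2 + 582728) = 1/(((36 + 83)/(-7 - 9*(-6)) - 20/3)**2 + 582728) = 1/((119/(-7 + 54) - 1*20/3)**2 + 582728) = 1/((119/47 - 20/3)**2 + 582728) = 1/((-583/141)**2 + 582728) = 1/(339889/19881 + 582728) = 1/(11585555257/19881) = 19881/11585555257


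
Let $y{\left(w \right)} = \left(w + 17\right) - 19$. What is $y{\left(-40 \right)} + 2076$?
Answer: $2034$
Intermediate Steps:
$y{\left(w \right)} = -2 + w$ ($y{\left(w \right)} = \left(17 + w\right) - 19 = -2 + w$)
$y{\left(-40 \right)} + 2076 = \left(-2 - 40\right) + 2076 = -42 + 2076 = 2034$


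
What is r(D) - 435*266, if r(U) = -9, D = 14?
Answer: -115719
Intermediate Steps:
r(D) - 435*266 = -9 - 435*266 = -9 - 115710 = -115719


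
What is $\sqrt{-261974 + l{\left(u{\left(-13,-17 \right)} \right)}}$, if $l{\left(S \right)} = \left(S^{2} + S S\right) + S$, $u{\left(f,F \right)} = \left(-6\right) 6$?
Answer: $i \sqrt{259418} \approx 509.33 i$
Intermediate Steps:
$u{\left(f,F \right)} = -36$
$l{\left(S \right)} = S + 2 S^{2}$ ($l{\left(S \right)} = \left(S^{2} + S^{2}\right) + S = 2 S^{2} + S = S + 2 S^{2}$)
$\sqrt{-261974 + l{\left(u{\left(-13,-17 \right)} \right)}} = \sqrt{-261974 - 36 \left(1 + 2 \left(-36\right)\right)} = \sqrt{-261974 - 36 \left(1 - 72\right)} = \sqrt{-261974 - -2556} = \sqrt{-261974 + 2556} = \sqrt{-259418} = i \sqrt{259418}$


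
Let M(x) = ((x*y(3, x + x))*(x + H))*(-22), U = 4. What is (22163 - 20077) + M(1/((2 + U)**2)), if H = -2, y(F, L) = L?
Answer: 24331885/11664 ≈ 2086.1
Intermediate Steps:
M(x) = -44*x**2*(-2 + x) (M(x) = ((x*(x + x))*(x - 2))*(-22) = ((x*(2*x))*(-2 + x))*(-22) = ((2*x**2)*(-2 + x))*(-22) = (2*x**2*(-2 + x))*(-22) = -44*x**2*(-2 + x))
(22163 - 20077) + M(1/((2 + U)**2)) = (22163 - 20077) + 44*(1/((2 + 4)**2))**2*(2 - 1/((2 + 4)**2)) = 2086 + 44*(1/(6**2))**2*(2 - 1/(6**2)) = 2086 + 44*(1/36)**2*(2 - 1/36) = 2086 + 44*(1/36)**2*(2 - 1*1/36) = 2086 + 44*(1/1296)*(2 - 1/36) = 2086 + 44*(1/1296)*(71/36) = 2086 + 781/11664 = 24331885/11664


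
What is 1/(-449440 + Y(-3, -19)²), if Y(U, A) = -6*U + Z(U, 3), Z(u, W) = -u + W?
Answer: -1/448864 ≈ -2.2278e-6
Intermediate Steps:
Z(u, W) = W - u
Y(U, A) = 3 - 7*U (Y(U, A) = -6*U + (3 - U) = 3 - 7*U)
1/(-449440 + Y(-3, -19)²) = 1/(-449440 + (3 - 7*(-3))²) = 1/(-449440 + (3 + 21)²) = 1/(-449440 + 24²) = 1/(-449440 + 576) = 1/(-448864) = -1/448864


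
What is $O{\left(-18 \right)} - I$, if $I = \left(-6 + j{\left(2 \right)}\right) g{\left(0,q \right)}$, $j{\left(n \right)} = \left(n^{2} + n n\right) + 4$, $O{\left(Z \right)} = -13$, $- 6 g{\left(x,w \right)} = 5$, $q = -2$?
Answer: $-8$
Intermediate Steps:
$g{\left(x,w \right)} = - \frac{5}{6}$ ($g{\left(x,w \right)} = \left(- \frac{1}{6}\right) 5 = - \frac{5}{6}$)
$j{\left(n \right)} = 4 + 2 n^{2}$ ($j{\left(n \right)} = \left(n^{2} + n^{2}\right) + 4 = 2 n^{2} + 4 = 4 + 2 n^{2}$)
$I = -5$ ($I = \left(-6 + \left(4 + 2 \cdot 2^{2}\right)\right) \left(- \frac{5}{6}\right) = \left(-6 + \left(4 + 2 \cdot 4\right)\right) \left(- \frac{5}{6}\right) = \left(-6 + \left(4 + 8\right)\right) \left(- \frac{5}{6}\right) = \left(-6 + 12\right) \left(- \frac{5}{6}\right) = 6 \left(- \frac{5}{6}\right) = -5$)
$O{\left(-18 \right)} - I = -13 - -5 = -13 + 5 = -8$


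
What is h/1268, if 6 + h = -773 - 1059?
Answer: -919/634 ≈ -1.4495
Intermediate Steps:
h = -1838 (h = -6 + (-773 - 1059) = -6 - 1832 = -1838)
h/1268 = -1838/1268 = -1838*1/1268 = -919/634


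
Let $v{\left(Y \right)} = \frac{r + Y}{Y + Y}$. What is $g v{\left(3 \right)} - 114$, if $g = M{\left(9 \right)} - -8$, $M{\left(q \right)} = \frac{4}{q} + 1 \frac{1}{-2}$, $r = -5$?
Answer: $- \frac{6299}{54} \approx -116.65$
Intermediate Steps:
$M{\left(q \right)} = - \frac{1}{2} + \frac{4}{q}$ ($M{\left(q \right)} = \frac{4}{q} + 1 \left(- \frac{1}{2}\right) = \frac{4}{q} - \frac{1}{2} = - \frac{1}{2} + \frac{4}{q}$)
$g = \frac{143}{18}$ ($g = \frac{8 - 9}{2 \cdot 9} - -8 = \frac{1}{2} \cdot \frac{1}{9} \left(8 - 9\right) + 8 = \frac{1}{2} \cdot \frac{1}{9} \left(-1\right) + 8 = - \frac{1}{18} + 8 = \frac{143}{18} \approx 7.9444$)
$v{\left(Y \right)} = \frac{-5 + Y}{2 Y}$ ($v{\left(Y \right)} = \frac{-5 + Y}{Y + Y} = \frac{-5 + Y}{2 Y}$)
$g v{\left(3 \right)} - 114 = \frac{143 \frac{-5 + 3}{2 \cdot 3}}{18} - 114 = \frac{143 \cdot \frac{1}{2} \cdot \frac{1}{3} \left(-2\right)}{18} - 114 = \frac{143}{18} \left(- \frac{1}{3}\right) - 114 = - \frac{143}{54} - 114 = - \frac{6299}{54}$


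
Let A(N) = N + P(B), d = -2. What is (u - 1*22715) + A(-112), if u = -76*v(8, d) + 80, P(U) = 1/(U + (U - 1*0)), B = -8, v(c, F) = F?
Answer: -361521/16 ≈ -22595.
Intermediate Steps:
P(U) = 1/(2*U) (P(U) = 1/(U + (U + 0)) = 1/(U + U) = 1/(2*U))
u = 232 (u = -76*(-2) + 80 = 152 + 80 = 232)
A(N) = -1/16 + N (A(N) = N + (½)/(-8) = N + (½)*(-⅛) = N - 1/16 = -1/16 + N)
(u - 1*22715) + A(-112) = (232 - 1*22715) + (-1/16 - 112) = (232 - 22715) - 1793/16 = -22483 - 1793/16 = -361521/16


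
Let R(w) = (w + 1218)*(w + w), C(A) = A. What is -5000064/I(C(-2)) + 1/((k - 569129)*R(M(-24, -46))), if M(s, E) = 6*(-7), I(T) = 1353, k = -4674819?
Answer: -863374649774063165/233626189813632 ≈ -3695.5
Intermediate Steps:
M(s, E) = -42
R(w) = 2*w*(1218 + w) (R(w) = (1218 + w)*(2*w) = 2*w*(1218 + w))
-5000064/I(C(-2)) + 1/((k - 569129)*R(M(-24, -46))) = -5000064/1353 + 1/((-4674819 - 569129)*((2*(-42)*(1218 - 42)))) = -5000064*1/1353 + 1/((-5243948)*((2*(-42)*1176))) = -1666688/451 - 1/5243948/(-98784) = -1666688/451 - 1/5243948*(-1/98784) = -1666688/451 + 1/518018159232 = -863374649774063165/233626189813632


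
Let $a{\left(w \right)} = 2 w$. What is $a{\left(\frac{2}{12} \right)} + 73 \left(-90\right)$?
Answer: $- \frac{19709}{3} \approx -6569.7$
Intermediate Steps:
$a{\left(\frac{2}{12} \right)} + 73 \left(-90\right) = 2 \cdot \frac{2}{12} + 73 \left(-90\right) = 2 \cdot 2 \cdot \frac{1}{12} - 6570 = 2 \cdot \frac{1}{6} - 6570 = \frac{1}{3} - 6570 = - \frac{19709}{3}$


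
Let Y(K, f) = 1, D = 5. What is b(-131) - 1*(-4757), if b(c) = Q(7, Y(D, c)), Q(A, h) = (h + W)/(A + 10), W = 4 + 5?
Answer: 80879/17 ≈ 4757.6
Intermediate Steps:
W = 9
Q(A, h) = (9 + h)/(10 + A) (Q(A, h) = (h + 9)/(A + 10) = (9 + h)/(10 + A))
b(c) = 10/17 (b(c) = (9 + 1)/(10 + 7) = 10/17)
b(-131) - 1*(-4757) = 10/17 - 1*(-4757) = 10/17 + 4757 = 80879/17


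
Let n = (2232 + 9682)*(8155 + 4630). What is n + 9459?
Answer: 152329949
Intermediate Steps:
n = 152320490 (n = 11914*12785 = 152320490)
n + 9459 = 152320490 + 9459 = 152329949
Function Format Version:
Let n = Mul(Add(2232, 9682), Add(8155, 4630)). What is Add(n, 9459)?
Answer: 152329949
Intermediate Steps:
n = 152320490 (n = Mul(11914, 12785) = 152320490)
Add(n, 9459) = Add(152320490, 9459) = 152329949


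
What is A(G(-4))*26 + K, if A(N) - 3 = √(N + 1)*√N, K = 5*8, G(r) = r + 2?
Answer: 118 - 26*√2 ≈ 81.230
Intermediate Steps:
G(r) = 2 + r
K = 40
A(N) = 3 + √N*√(1 + N) (A(N) = 3 + √(N + 1)*√N = 3 + √(1 + N)*√N = 3 + √N*√(1 + N))
A(G(-4))*26 + K = (3 + √(2 - 4)*√(1 + (2 - 4)))*26 + 40 = (3 + √(-2)*√(1 - 2))*26 + 40 = (3 + (I*√2)*√(-1))*26 + 40 = (3 + (I*√2)*I)*26 + 40 = (3 - √2)*26 + 40 = (78 - 26*√2) + 40 = 118 - 26*√2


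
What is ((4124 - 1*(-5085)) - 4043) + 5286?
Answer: 10452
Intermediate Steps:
((4124 - 1*(-5085)) - 4043) + 5286 = ((4124 + 5085) - 4043) + 5286 = (9209 - 4043) + 5286 = 5166 + 5286 = 10452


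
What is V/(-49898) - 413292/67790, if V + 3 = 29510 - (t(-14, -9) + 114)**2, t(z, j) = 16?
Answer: -10738536373/1691292710 ≈ -6.3493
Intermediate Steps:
V = 12607 (V = -3 + (29510 - (16 + 114)**2) = -3 + (29510 - 1*130**2) = -3 + (29510 - 1*16900) = -3 + (29510 - 16900) = -3 + 12610 = 12607)
V/(-49898) - 413292/67790 = 12607/(-49898) - 413292/67790 = 12607*(-1/49898) - 413292*1/67790 = -12607/49898 - 206646/33895 = -10738536373/1691292710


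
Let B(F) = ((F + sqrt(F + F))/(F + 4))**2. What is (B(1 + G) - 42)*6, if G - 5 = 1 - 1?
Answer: -6228/25 + 36*sqrt(3)/25 ≈ -246.63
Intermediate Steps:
G = 5 (G = 5 + (1 - 1) = 5 + 0 = 5)
B(F) = (F + sqrt(2)*sqrt(F))**2/(4 + F)**2 (B(F) = ((F + sqrt(2*F))/(4 + F))**2 = ((F + sqrt(2)*sqrt(F))/(4 + F))**2 = (F + sqrt(2)*sqrt(F))**2/(4 + F)**2)
(B(1 + G) - 42)*6 = (((1 + 5) + sqrt(2)*sqrt(1 + 5))**2/(4 + (1 + 5))**2 - 42)*6 = ((6 + sqrt(2)*sqrt(6))**2/(4 + 6)**2 - 42)*6 = ((6 + 2*sqrt(3))**2/10**2 - 42)*6 = ((6 + 2*sqrt(3))**2/100 - 42)*6 = (-42 + (6 + 2*sqrt(3))**2/100)*6 = -252 + 3*(6 + 2*sqrt(3))**2/50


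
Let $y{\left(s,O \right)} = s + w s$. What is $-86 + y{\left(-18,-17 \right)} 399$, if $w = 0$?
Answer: $-7268$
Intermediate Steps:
$y{\left(s,O \right)} = s$ ($y{\left(s,O \right)} = s + 0 s = s + 0 = s$)
$-86 + y{\left(-18,-17 \right)} 399 = -86 - 7182 = -7268$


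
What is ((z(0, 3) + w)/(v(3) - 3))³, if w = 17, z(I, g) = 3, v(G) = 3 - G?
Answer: -8000/27 ≈ -296.30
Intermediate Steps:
((z(0, 3) + w)/(v(3) - 3))³ = ((3 + 17)/((3 - 1*3) - 3))³ = (20/((3 - 3) - 3))³ = (20/(0 - 3))³ = (20/(-3))³ = (20*(-⅓))³ = (-20/3)³ = -8000/27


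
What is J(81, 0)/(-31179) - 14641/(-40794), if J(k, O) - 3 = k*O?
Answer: 152123119/423972042 ≈ 0.35880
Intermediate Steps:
J(k, O) = 3 + O*k (J(k, O) = 3 + k*O = 3 + O*k)
J(81, 0)/(-31179) - 14641/(-40794) = (3 + 0*81)/(-31179) - 14641/(-40794) = (3 + 0)*(-1/31179) - 14641*(-1/40794) = 3*(-1/31179) + 14641/40794 = -1/10393 + 14641/40794 = 152123119/423972042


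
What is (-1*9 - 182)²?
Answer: 36481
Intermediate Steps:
(-1*9 - 182)² = (-9 - 182)² = (-191)² = 36481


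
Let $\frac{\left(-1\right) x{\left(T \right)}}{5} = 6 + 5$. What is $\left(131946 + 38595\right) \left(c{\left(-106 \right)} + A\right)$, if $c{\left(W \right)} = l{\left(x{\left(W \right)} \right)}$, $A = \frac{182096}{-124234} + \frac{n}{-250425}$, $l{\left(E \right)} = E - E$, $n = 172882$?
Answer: $- \frac{90791715049958}{246915075} \approx -3.677 \cdot 10^{5}$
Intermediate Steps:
$x{\left(T \right)} = -55$ ($x{\left(T \right)} = - 5 \left(6 + 5\right) = \left(-5\right) 11 = -55$)
$l{\left(E \right)} = 0$
$A = - \frac{33539606594}{15555649725}$ ($A = \frac{182096}{-124234} + \frac{172882}{-250425} = 182096 \left(- \frac{1}{124234}\right) + 172882 \left(- \frac{1}{250425}\right) = - \frac{91048}{62117} - \frac{172882}{250425} = - \frac{33539606594}{15555649725} \approx -2.1561$)
$c{\left(W \right)} = 0$
$\left(131946 + 38595\right) \left(c{\left(-106 \right)} + A\right) = \left(131946 + 38595\right) \left(0 - \frac{33539606594}{15555649725}\right) = 170541 \left(- \frac{33539606594}{15555649725}\right) = - \frac{90791715049958}{246915075}$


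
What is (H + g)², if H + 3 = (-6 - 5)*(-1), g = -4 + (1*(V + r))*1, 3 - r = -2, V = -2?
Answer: 49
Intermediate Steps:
r = 5 (r = 3 - 1*(-2) = 3 + 2 = 5)
g = -1 (g = -4 + (1*(-2 + 5))*1 = -4 + (1*3)*1 = -4 + 3*1 = -4 + 3 = -1)
H = 8 (H = -3 + (-6 - 5)*(-1) = -3 - 11*(-1) = -3 + 11 = 8)
(H + g)² = (8 - 1)² = 7² = 49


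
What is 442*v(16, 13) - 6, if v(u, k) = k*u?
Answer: 91930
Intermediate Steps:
442*v(16, 13) - 6 = 442*(13*16) - 6 = 442*208 - 6 = 91936 - 6 = 91930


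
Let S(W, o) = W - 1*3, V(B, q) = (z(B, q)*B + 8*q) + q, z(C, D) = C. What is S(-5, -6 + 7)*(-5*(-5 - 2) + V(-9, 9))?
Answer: -1576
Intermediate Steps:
V(B, q) = B² + 9*q (V(B, q) = (B*B + 8*q) + q = (B² + 8*q) + q = B² + 9*q)
S(W, o) = -3 + W (S(W, o) = W - 3 = -3 + W)
S(-5, -6 + 7)*(-5*(-5 - 2) + V(-9, 9)) = (-3 - 5)*(-5*(-5 - 2) + ((-9)² + 9*9)) = -8*(-5*(-7) + (81 + 81)) = -8*(35 + 162) = -8*197 = -1576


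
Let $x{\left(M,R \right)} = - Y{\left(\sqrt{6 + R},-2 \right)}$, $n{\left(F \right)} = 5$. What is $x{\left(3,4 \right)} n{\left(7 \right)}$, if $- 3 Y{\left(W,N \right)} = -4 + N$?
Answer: $-10$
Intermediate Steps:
$Y{\left(W,N \right)} = \frac{4}{3} - \frac{N}{3}$ ($Y{\left(W,N \right)} = - \frac{-4 + N}{3} = \frac{4}{3} - \frac{N}{3}$)
$x{\left(M,R \right)} = -2$ ($x{\left(M,R \right)} = - (\frac{4}{3} - - \frac{2}{3}) = - (\frac{4}{3} + \frac{2}{3}) = \left(-1\right) 2 = -2$)
$x{\left(3,4 \right)} n{\left(7 \right)} = \left(-2\right) 5 = -10$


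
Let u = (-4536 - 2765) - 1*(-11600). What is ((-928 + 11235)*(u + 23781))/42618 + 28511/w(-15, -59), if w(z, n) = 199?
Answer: 9801628873/1413497 ≈ 6934.3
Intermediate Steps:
u = 4299 (u = -7301 + 11600 = 4299)
((-928 + 11235)*(u + 23781))/42618 + 28511/w(-15, -59) = ((-928 + 11235)*(4299 + 23781))/42618 + 28511/199 = (10307*28080)*(1/42618) + 28511*(1/199) = 289420560*(1/42618) + 28511/199 = 48236760/7103 + 28511/199 = 9801628873/1413497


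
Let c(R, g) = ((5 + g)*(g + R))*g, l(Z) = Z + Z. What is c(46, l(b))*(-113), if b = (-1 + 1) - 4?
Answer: -103056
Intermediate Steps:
b = -4 (b = 0 - 4 = -4)
l(Z) = 2*Z
c(R, g) = g*(5 + g)*(R + g) (c(R, g) = ((5 + g)*(R + g))*g = g*(5 + g)*(R + g))
c(46, l(b))*(-113) = ((2*(-4))*((2*(-4))**2 + 5*46 + 5*(2*(-4)) + 46*(2*(-4))))*(-113) = -8*((-8)**2 + 230 + 5*(-8) + 46*(-8))*(-113) = -8*(64 + 230 - 40 - 368)*(-113) = -8*(-114)*(-113) = 912*(-113) = -103056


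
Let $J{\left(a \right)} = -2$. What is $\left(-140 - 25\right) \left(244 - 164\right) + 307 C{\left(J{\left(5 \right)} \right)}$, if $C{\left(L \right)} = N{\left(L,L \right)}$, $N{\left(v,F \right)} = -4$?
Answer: $-14428$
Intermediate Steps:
$C{\left(L \right)} = -4$
$\left(-140 - 25\right) \left(244 - 164\right) + 307 C{\left(J{\left(5 \right)} \right)} = \left(-140 - 25\right) \left(244 - 164\right) + 307 \left(-4\right) = \left(-165\right) 80 - 1228 = -13200 - 1228 = -14428$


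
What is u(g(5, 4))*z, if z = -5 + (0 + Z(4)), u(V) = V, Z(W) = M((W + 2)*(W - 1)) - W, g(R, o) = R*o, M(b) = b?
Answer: 180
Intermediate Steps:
Z(W) = -W + (-1 + W)*(2 + W) (Z(W) = (W + 2)*(W - 1) - W = (2 + W)*(-1 + W) - W = (-1 + W)*(2 + W) - W = -W + (-1 + W)*(2 + W))
z = 9 (z = -5 + (0 + (-2 + 4²)) = -5 + (0 + (-2 + 16)) = -5 + (0 + 14) = -5 + 14 = 9)
u(g(5, 4))*z = (5*4)*9 = 20*9 = 180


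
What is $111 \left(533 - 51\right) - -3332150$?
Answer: $3385652$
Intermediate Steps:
$111 \left(533 - 51\right) - -3332150 = 111 \cdot 482 + 3332150 = 53502 + 3332150 = 3385652$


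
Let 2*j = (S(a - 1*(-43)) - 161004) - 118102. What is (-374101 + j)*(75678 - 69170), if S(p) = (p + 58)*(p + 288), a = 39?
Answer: -3174303032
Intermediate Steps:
S(p) = (58 + p)*(288 + p)
j = -113653 (j = (((16704 + (39 - 1*(-43))**2 + 346*(39 - 1*(-43))) - 161004) - 118102)/2 = (((16704 + (39 + 43)**2 + 346*(39 + 43)) - 161004) - 118102)/2 = (((16704 + 82**2 + 346*82) - 161004) - 118102)/2 = (((16704 + 6724 + 28372) - 161004) - 118102)/2 = ((51800 - 161004) - 118102)/2 = (-109204 - 118102)/2 = (1/2)*(-227306) = -113653)
(-374101 + j)*(75678 - 69170) = (-374101 - 113653)*(75678 - 69170) = -487754*6508 = -3174303032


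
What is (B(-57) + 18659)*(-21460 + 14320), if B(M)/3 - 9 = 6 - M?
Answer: -134767500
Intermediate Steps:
B(M) = 45 - 3*M (B(M) = 27 + 3*(6 - M) = 27 + (18 - 3*M) = 45 - 3*M)
(B(-57) + 18659)*(-21460 + 14320) = ((45 - 3*(-57)) + 18659)*(-21460 + 14320) = ((45 + 171) + 18659)*(-7140) = (216 + 18659)*(-7140) = 18875*(-7140) = -134767500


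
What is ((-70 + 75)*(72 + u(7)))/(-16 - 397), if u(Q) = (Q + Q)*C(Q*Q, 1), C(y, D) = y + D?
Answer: -3860/413 ≈ -9.3463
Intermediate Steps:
C(y, D) = D + y
u(Q) = 2*Q*(1 + Q²) (u(Q) = (Q + Q)*(1 + Q*Q) = (2*Q)*(1 + Q²) = 2*Q*(1 + Q²))
((-70 + 75)*(72 + u(7)))/(-16 - 397) = ((-70 + 75)*(72 + 2*7*(1 + 7²)))/(-16 - 397) = (5*(72 + 2*7*(1 + 49)))/(-413) = (5*(72 + 2*7*50))*(-1/413) = (5*(72 + 700))*(-1/413) = (5*772)*(-1/413) = 3860*(-1/413) = -3860/413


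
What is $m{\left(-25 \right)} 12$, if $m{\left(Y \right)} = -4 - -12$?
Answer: $96$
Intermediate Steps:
$m{\left(Y \right)} = 8$ ($m{\left(Y \right)} = -4 + 12 = 8$)
$m{\left(-25 \right)} 12 = 8 \cdot 12 = 96$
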